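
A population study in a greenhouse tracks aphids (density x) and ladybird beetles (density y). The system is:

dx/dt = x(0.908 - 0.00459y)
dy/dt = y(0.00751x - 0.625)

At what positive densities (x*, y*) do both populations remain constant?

Set dy/dt = 0 with y > 0: 0.00751x - 0.625 = 0, so x* = 0.625/0.00751 = 83.2.
Set dx/dt = 0 with x > 0: 0.908 - 0.00459y = 0, so y* = 0.908/0.00459 = 198.

x* ≈ 83.2, y* ≈ 198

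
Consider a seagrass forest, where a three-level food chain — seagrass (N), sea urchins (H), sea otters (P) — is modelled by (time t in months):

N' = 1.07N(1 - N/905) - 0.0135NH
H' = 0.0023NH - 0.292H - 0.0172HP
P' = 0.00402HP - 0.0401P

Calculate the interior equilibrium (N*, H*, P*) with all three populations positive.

N* ≈ 791, H* ≈ 9.98, P* ≈ 88.8

From dP/dt = 0: 0.00402H* = 0.0401, so H* = 9.98.
From dN/dt = 0: 1.07(1 - N*/905) = 0.0135·9.98, giving N* = 905·(1 - 0.126) = 791.
From dH/dt = 0: 0.0023·791 - 0.292 = 0.0172P*, so P* = 1.53/0.0172 = 88.8.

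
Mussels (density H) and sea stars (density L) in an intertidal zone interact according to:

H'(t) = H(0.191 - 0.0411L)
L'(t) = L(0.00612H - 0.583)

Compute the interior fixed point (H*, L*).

H* ≈ 95.3, L* ≈ 4.65

Set dL/dt = 0 with L > 0: 0.00612H - 0.583 = 0, so H* = 0.583/0.00612 = 95.3.
Set dH/dt = 0 with H > 0: 0.191 - 0.0411L = 0, so L* = 0.191/0.0411 = 4.65.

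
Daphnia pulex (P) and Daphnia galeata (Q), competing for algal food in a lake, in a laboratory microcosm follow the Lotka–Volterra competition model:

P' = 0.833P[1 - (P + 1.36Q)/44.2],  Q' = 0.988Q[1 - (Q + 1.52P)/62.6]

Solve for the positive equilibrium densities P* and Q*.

Setting both brackets to zero gives the nullclines P + 1.36Q = 44.2 and 1.52P + Q = 62.6.
Substituting Q = 62.6 - 1.52P into the first: P(1 - 1.36·1.52) = 44.2 - 1.36·62.6.
So P* = -40.9/-1.07 = 38.4, and then Q* = 62.6 - 1.52·38.4 = 4.3.

P* ≈ 38.4, Q* ≈ 4.3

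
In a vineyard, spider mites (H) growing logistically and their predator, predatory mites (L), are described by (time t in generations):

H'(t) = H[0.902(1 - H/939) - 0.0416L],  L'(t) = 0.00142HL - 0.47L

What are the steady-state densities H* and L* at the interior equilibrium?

From dL/dt = 0 with L > 0: 0.00142H* = 0.47, so H* = 331.
Substitute into dH/dt = 0: 0.902(1 - 331/939) = 0.0416L*.
The bracket is 0.648, giving L* = 0.584/0.0416 = 14.

H* ≈ 331, L* ≈ 14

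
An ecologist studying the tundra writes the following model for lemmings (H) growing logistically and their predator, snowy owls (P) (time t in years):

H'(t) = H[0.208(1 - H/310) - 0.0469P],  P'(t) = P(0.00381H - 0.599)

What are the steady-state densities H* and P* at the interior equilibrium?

From dP/dt = 0 with P > 0: 0.00381H* = 0.599, so H* = 157.
Substitute into dH/dt = 0: 0.208(1 - 157/310) = 0.0469P*.
The bracket is 0.493, giving P* = 0.103/0.0469 = 2.19.

H* ≈ 157, P* ≈ 2.19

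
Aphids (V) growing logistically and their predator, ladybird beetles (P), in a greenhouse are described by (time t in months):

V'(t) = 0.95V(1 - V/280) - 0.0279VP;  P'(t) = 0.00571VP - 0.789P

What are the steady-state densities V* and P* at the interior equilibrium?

V* ≈ 138, P* ≈ 17.2

From dP/dt = 0 with P > 0: 0.00571V* = 0.789, so V* = 138.
Substitute into dV/dt = 0: 0.95(1 - 138/280) = 0.0279P*.
The bracket is 0.507, giving P* = 0.481/0.0279 = 17.2.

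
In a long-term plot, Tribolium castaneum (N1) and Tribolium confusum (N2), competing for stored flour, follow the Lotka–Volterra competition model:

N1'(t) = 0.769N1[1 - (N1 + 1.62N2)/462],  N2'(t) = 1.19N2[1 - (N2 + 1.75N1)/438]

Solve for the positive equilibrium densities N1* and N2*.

N1* ≈ 135, N2* ≈ 202

Setting both brackets to zero gives the nullclines N1 + 1.62N2 = 462 and 1.75N1 + N2 = 438.
Substituting N2 = 438 - 1.75N1 into the first: N1(1 - 1.62·1.75) = 462 - 1.62·438.
So N1* = -248/-1.83 = 135, and then N2* = 438 - 1.75·135 = 202.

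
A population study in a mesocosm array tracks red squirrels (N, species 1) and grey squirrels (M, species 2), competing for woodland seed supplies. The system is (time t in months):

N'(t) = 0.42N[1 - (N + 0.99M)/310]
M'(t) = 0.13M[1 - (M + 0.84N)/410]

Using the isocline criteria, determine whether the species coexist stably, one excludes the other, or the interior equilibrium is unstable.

species 2 excludes species 1

Compare the nullcline intercepts: K1/α12 = 310/0.99 = 313 < K2 = 410; K2/α21 = 410/0.84 = 488 > K1 = 310.
Since the inequalities point opposite ways, species 2 can invade but species 1 cannot.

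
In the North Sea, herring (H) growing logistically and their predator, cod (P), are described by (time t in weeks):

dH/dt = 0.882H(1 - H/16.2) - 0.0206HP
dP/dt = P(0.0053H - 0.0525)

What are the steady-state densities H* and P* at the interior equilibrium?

From dP/dt = 0 with P > 0: 0.0053H* = 0.0525, so H* = 9.91.
Substitute into dH/dt = 0: 0.882(1 - 9.91/16.2) = 0.0206P*.
The bracket is 0.389, giving P* = 0.343/0.0206 = 16.6.

H* ≈ 9.91, P* ≈ 16.6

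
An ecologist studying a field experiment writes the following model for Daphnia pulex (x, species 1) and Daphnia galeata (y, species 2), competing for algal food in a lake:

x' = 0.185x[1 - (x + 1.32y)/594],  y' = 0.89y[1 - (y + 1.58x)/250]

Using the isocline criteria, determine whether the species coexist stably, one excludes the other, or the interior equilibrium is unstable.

species 1 excludes species 2

Compare the nullcline intercepts: K1/α12 = 594/1.32 = 450 > K2 = 250; K2/α21 = 250/1.58 = 158 < K1 = 594.
Since the inequalities point opposite ways, species 1 can invade but species 2 cannot.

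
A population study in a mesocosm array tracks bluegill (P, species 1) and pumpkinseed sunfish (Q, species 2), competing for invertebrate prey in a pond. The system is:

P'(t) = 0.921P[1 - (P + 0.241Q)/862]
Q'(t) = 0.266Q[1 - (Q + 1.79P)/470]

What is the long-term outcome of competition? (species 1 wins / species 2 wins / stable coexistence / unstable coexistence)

species 1 excludes species 2

Compare the nullcline intercepts: K1/α12 = 862/0.241 = 3580 > K2 = 470; K2/α21 = 470/1.79 = 263 < K1 = 862.
Since the inequalities point opposite ways, species 1 can invade but species 2 cannot.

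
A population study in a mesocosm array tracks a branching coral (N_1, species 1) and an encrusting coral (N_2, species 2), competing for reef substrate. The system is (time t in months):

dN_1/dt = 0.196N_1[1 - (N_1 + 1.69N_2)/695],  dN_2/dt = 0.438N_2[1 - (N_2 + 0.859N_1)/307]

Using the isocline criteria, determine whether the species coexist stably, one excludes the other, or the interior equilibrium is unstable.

Compare the nullcline intercepts: K1/α12 = 695/1.69 = 411 > K2 = 307; K2/α21 = 307/0.859 = 357 < K1 = 695.
Since the inequalities point opposite ways, species 1 can invade but species 2 cannot.

species 1 excludes species 2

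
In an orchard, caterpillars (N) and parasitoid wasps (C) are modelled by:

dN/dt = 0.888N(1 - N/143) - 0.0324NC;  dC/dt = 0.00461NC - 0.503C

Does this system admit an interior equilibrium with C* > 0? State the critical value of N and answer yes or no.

The predator equation gives dC/dt > 0 only when N > 0.503/0.00461 = 109.
Without the predator, N → K = 143. Since 143 > 109, the predator can invade and persist.

Threshold N = 109; K > 109, so yes, the predator persists.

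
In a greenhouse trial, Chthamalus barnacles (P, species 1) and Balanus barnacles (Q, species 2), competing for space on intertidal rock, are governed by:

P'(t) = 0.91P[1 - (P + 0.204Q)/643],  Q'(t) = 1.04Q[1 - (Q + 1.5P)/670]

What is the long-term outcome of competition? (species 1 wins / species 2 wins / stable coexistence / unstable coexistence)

species 1 excludes species 2

Compare the nullcline intercepts: K1/α12 = 643/0.204 = 3150 > K2 = 670; K2/α21 = 670/1.5 = 447 < K1 = 643.
Since the inequalities point opposite ways, species 1 can invade but species 2 cannot.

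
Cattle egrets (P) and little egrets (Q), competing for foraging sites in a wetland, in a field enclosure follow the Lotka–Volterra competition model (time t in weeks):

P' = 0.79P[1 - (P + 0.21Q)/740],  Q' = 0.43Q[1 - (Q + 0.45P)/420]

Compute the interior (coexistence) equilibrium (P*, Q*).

Setting both brackets to zero gives the nullclines P + 0.21Q = 740 and 0.45P + Q = 420.
Substituting Q = 420 - 0.45P into the first: P(1 - 0.21·0.45) = 740 - 0.21·420.
So P* = 652/0.905 = 720, and then Q* = 420 - 0.45·720 = 96.1.

P* ≈ 720, Q* ≈ 96.1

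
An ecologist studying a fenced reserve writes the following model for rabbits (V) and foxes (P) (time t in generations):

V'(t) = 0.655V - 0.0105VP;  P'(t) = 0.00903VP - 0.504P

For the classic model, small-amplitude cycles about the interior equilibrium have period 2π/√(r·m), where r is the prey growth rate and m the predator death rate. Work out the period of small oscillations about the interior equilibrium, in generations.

T ≈ 10.9 generations

Here r = 0.655 and m = 0.504, so r·m = 0.33.
ω = √0.33 = 0.575 per generation, hence T = 2π/ω ≈ 10.9 generations.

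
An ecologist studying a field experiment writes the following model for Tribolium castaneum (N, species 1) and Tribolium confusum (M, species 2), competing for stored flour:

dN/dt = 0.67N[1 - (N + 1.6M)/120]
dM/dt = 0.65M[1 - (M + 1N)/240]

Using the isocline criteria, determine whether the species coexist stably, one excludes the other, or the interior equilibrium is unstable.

Compare the nullcline intercepts: K1/α12 = 120/1.6 = 75 < K2 = 240; K2/α21 = 240/1 = 240 > K1 = 120.
Since the inequalities point opposite ways, species 2 can invade but species 1 cannot.

species 2 excludes species 1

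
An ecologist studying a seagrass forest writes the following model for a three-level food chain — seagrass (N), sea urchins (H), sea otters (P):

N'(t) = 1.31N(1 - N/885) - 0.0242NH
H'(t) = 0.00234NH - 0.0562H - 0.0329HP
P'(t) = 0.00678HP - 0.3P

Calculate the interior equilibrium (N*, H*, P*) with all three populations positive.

From dP/dt = 0: 0.00678H* = 0.3, so H* = 44.2.
From dN/dt = 0: 1.31(1 - N*/885) = 0.0242·44.2, giving N* = 885·(1 - 0.817) = 162.
From dH/dt = 0: 0.00234·162 - 0.0562 = 0.0329P*, so P* = 0.322/0.0329 = 9.79.

N* ≈ 162, H* ≈ 44.2, P* ≈ 9.79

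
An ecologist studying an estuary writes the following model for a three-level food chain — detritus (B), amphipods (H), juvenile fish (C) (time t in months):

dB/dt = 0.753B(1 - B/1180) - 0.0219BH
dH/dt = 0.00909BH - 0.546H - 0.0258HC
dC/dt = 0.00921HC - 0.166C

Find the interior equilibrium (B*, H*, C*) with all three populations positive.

From dC/dt = 0: 0.00921H* = 0.166, so H* = 18.
From dB/dt = 0: 0.753(1 - B*/1180) = 0.0219·18, giving B* = 1180·(1 - 0.524) = 561.
From dH/dt = 0: 0.00909·561 - 0.546 = 0.0258C*, so C* = 4.56/0.0258 = 177.

B* ≈ 561, H* ≈ 18, C* ≈ 177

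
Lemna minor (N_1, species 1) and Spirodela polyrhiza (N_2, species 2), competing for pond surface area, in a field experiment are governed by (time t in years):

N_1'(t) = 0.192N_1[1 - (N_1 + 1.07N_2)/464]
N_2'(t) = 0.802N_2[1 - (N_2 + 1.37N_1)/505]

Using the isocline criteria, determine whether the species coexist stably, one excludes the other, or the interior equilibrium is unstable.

unstable coexistence (outcome depends on initial conditions)

Compare the nullcline intercepts: K1/α12 = 464/1.07 = 434 < K2 = 505; K2/α21 = 505/1.37 = 369 < K1 = 464.
Since both are reversed, neither can invade when rare; the interior point is a saddle.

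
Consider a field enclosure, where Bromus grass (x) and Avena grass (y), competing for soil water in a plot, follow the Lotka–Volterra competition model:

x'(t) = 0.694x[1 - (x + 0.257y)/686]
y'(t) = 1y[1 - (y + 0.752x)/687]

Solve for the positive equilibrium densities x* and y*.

Setting both brackets to zero gives the nullclines x + 0.257y = 686 and 0.752x + y = 687.
Substituting y = 687 - 0.752x into the first: x(1 - 0.257·0.752) = 686 - 0.257·687.
So x* = 509/0.807 = 631, and then y* = 687 - 0.752·631 = 212.

x* ≈ 631, y* ≈ 212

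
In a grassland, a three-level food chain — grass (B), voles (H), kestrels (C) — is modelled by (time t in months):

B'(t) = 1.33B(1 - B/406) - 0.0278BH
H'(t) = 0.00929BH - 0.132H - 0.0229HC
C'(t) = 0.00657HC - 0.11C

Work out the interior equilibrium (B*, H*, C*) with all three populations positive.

From dC/dt = 0: 0.00657H* = 0.11, so H* = 16.7.
From dB/dt = 0: 1.33(1 - B*/406) = 0.0278·16.7, giving B* = 406·(1 - 0.35) = 264.
From dH/dt = 0: 0.00929·264 - 0.132 = 0.0229C*, so C* = 2.32/0.0229 = 101.

B* ≈ 264, H* ≈ 16.7, C* ≈ 101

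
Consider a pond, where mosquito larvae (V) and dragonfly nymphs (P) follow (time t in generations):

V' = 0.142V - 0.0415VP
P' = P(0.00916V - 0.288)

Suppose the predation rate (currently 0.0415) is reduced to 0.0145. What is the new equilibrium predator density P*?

P* ≈ 9.79

At the interior fixed point, setting dV/dt = 0 with V > 0 fixes P* = (prey growth rate)/(VP coefficient) — independent of the other coefficients.
With the change, P* = 0.142/0.0145 = 9.79; it rises from 3.42.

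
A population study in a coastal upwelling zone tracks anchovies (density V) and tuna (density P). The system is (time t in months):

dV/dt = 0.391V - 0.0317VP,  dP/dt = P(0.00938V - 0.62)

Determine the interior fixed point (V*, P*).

Set dP/dt = 0 with P > 0: 0.00938V - 0.62 = 0, so V* = 0.62/0.00938 = 66.1.
Set dV/dt = 0 with V > 0: 0.391 - 0.0317P = 0, so P* = 0.391/0.0317 = 12.3.

V* ≈ 66.1, P* ≈ 12.3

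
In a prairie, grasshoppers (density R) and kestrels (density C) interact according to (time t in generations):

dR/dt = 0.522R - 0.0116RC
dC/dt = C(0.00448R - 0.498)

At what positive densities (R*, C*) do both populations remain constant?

R* ≈ 111, C* ≈ 45

Set dC/dt = 0 with C > 0: 0.00448R - 0.498 = 0, so R* = 0.498/0.00448 = 111.
Set dR/dt = 0 with R > 0: 0.522 - 0.0116C = 0, so C* = 0.522/0.0116 = 45.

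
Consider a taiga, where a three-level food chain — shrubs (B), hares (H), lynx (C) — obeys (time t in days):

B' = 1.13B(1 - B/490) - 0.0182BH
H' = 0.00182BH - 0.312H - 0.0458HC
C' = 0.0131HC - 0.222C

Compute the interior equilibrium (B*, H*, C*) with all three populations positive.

B* ≈ 356, H* ≈ 16.9, C* ≈ 7.34

From dC/dt = 0: 0.0131H* = 0.222, so H* = 16.9.
From dB/dt = 0: 1.13(1 - B*/490) = 0.0182·16.9, giving B* = 490·(1 - 0.273) = 356.
From dH/dt = 0: 0.00182·356 - 0.312 = 0.0458C*, so C* = 0.336/0.0458 = 7.34.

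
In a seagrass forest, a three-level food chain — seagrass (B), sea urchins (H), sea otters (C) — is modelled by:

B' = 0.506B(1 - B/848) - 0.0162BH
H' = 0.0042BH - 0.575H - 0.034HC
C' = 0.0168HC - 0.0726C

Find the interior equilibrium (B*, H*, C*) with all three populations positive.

B* ≈ 731, H* ≈ 4.32, C* ≈ 73.3

From dC/dt = 0: 0.0168H* = 0.0726, so H* = 4.32.
From dB/dt = 0: 0.506(1 - B*/848) = 0.0162·4.32, giving B* = 848·(1 - 0.138) = 731.
From dH/dt = 0: 0.0042·731 - 0.575 = 0.034C*, so C* = 2.49/0.034 = 73.3.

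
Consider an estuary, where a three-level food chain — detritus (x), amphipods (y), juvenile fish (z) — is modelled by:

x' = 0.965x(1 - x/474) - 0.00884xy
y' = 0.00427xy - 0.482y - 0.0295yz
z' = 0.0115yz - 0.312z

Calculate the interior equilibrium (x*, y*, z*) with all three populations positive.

x* ≈ 356, y* ≈ 27.1, z* ≈ 35.2

From dz/dt = 0: 0.0115y* = 0.312, so y* = 27.1.
From dx/dt = 0: 0.965(1 - x*/474) = 0.00884·27.1, giving x* = 474·(1 - 0.249) = 356.
From dy/dt = 0: 0.00427·356 - 0.482 = 0.0295z*, so z* = 1.04/0.0295 = 35.2.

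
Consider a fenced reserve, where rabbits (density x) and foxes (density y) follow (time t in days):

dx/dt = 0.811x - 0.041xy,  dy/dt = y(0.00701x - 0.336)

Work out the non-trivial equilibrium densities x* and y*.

x* ≈ 47.9, y* ≈ 19.8

Set dy/dt = 0 with y > 0: 0.00701x - 0.336 = 0, so x* = 0.336/0.00701 = 47.9.
Set dx/dt = 0 with x > 0: 0.811 - 0.041y = 0, so y* = 0.811/0.041 = 19.8.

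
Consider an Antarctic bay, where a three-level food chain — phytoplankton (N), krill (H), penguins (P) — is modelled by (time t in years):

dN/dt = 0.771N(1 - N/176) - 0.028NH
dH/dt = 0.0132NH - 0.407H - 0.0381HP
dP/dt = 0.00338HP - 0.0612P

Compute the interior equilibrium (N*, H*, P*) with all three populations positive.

From dP/dt = 0: 0.00338H* = 0.0612, so H* = 18.1.
From dN/dt = 0: 0.771(1 - N*/176) = 0.028·18.1, giving N* = 176·(1 - 0.658) = 60.3.
From dH/dt = 0: 0.0132·60.3 - 0.407 = 0.0381P*, so P* = 0.389/0.0381 = 10.2.

N* ≈ 60.3, H* ≈ 18.1, P* ≈ 10.2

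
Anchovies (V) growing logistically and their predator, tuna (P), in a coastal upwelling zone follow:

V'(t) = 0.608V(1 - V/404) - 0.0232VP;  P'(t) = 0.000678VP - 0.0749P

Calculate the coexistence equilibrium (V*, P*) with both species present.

From dP/dt = 0 with P > 0: 0.000678V* = 0.0749, so V* = 110.
Substitute into dV/dt = 0: 0.608(1 - 110/404) = 0.0232P*.
The bracket is 0.727, giving P* = 0.442/0.0232 = 19.

V* ≈ 110, P* ≈ 19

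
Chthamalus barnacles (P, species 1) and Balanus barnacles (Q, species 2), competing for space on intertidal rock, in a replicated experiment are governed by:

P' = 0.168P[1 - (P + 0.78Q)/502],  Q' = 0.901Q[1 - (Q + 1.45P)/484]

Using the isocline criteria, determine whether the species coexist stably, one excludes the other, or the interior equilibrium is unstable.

Compare the nullcline intercepts: K1/α12 = 502/0.78 = 644 > K2 = 484; K2/α21 = 484/1.45 = 334 < K1 = 502.
Since the inequalities point opposite ways, species 1 can invade but species 2 cannot.

species 1 excludes species 2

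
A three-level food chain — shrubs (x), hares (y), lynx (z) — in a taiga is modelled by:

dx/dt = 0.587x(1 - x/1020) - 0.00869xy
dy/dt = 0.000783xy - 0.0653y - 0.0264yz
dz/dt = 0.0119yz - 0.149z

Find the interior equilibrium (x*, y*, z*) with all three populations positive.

From dz/dt = 0: 0.0119y* = 0.149, so y* = 12.5.
From dx/dt = 0: 0.587(1 - x*/1020) = 0.00869·12.5, giving x* = 1020·(1 - 0.185) = 831.
From dy/dt = 0: 0.000783·831 - 0.0653 = 0.0264z*, so z* = 0.585/0.0264 = 22.2.

x* ≈ 831, y* ≈ 12.5, z* ≈ 22.2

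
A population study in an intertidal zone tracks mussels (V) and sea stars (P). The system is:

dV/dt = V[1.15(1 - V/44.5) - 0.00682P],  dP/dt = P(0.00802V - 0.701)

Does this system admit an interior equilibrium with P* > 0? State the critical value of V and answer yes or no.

The predator equation gives dP/dt > 0 only when V > 0.701/0.00802 = 87.4.
Without the predator, V → K = 44.5. Since 44.5 < 87.4, the predator cannot invade.

Threshold V = 87.4; K < 87.4, so no, the predator goes extinct.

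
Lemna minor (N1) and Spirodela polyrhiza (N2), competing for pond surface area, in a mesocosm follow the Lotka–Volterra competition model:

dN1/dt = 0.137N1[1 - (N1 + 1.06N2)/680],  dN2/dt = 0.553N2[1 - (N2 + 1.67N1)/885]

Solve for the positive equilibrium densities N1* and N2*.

Setting both brackets to zero gives the nullclines N1 + 1.06N2 = 680 and 1.67N1 + N2 = 885.
Substituting N2 = 885 - 1.67N1 into the first: N1(1 - 1.06·1.67) = 680 - 1.06·885.
So N1* = -258/-0.77 = 335, and then N2* = 885 - 1.67·335 = 325.

N1* ≈ 335, N2* ≈ 325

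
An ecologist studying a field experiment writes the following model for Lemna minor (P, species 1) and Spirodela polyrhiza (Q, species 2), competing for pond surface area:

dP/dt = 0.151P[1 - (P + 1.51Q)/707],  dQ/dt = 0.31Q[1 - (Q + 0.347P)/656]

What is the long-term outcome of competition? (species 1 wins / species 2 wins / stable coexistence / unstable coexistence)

species 2 excludes species 1

Compare the nullcline intercepts: K1/α12 = 707/1.51 = 468 < K2 = 656; K2/α21 = 656/0.347 = 1890 > K1 = 707.
Since the inequalities point opposite ways, species 2 can invade but species 1 cannot.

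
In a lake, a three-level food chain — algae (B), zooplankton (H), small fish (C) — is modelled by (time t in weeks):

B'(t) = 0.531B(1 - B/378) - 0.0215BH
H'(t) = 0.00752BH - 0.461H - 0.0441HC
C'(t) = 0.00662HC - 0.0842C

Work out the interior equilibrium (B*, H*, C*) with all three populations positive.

From dC/dt = 0: 0.00662H* = 0.0842, so H* = 12.7.
From dB/dt = 0: 0.531(1 - B*/378) = 0.0215·12.7, giving B* = 378·(1 - 0.515) = 183.
From dH/dt = 0: 0.00752·183 - 0.461 = 0.0441C*, so C* = 0.918/0.0441 = 20.8.

B* ≈ 183, H* ≈ 12.7, C* ≈ 20.8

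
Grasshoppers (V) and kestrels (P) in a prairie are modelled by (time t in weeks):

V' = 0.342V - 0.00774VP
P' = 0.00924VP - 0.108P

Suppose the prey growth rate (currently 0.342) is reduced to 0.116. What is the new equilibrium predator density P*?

At the interior fixed point, setting dV/dt = 0 with V > 0 fixes P* = (prey growth rate)/(VP coefficient) — independent of the other coefficients.
With the change, P* = 0.116/0.00774 = 15; it falls from 44.2.

P* ≈ 15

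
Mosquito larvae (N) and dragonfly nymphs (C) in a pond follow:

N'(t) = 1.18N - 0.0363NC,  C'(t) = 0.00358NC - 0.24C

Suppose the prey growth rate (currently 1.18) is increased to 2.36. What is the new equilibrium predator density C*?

C* ≈ 65

At the interior fixed point, setting dN/dt = 0 with N > 0 fixes C* = (prey growth rate)/(NC coefficient) — independent of the other coefficients.
With the change, C* = 2.36/0.0363 = 65; it rises from 32.5.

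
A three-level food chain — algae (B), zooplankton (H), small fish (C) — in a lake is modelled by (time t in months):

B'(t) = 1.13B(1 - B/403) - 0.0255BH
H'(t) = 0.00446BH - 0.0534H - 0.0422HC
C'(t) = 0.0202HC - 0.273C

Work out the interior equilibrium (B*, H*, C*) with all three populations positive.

From dC/dt = 0: 0.0202H* = 0.273, so H* = 13.5.
From dB/dt = 0: 1.13(1 - B*/403) = 0.0255·13.5, giving B* = 403·(1 - 0.305) = 280.
From dH/dt = 0: 0.00446·280 - 0.0534 = 0.0422C*, so C* = 1.2/0.0422 = 28.3.

B* ≈ 280, H* ≈ 13.5, C* ≈ 28.3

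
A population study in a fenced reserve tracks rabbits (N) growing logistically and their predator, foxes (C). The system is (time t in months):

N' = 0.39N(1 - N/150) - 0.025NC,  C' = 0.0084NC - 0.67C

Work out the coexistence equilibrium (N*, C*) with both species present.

From dC/dt = 0 with C > 0: 0.0084N* = 0.67, so N* = 79.8.
Substitute into dN/dt = 0: 0.39(1 - 79.8/150) = 0.025C*.
The bracket is 0.468, giving C* = 0.183/0.025 = 7.3.

N* ≈ 79.8, C* ≈ 7.3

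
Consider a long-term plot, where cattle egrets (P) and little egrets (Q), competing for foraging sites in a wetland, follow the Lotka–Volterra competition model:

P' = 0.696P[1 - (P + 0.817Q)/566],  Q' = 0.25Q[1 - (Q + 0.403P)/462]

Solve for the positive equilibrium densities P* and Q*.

Setting both brackets to zero gives the nullclines P + 0.817Q = 566 and 0.403P + Q = 462.
Substituting Q = 462 - 0.403P into the first: P(1 - 0.817·0.403) = 566 - 0.817·462.
So P* = 189/0.671 = 281, and then Q* = 462 - 0.403·281 = 349.

P* ≈ 281, Q* ≈ 349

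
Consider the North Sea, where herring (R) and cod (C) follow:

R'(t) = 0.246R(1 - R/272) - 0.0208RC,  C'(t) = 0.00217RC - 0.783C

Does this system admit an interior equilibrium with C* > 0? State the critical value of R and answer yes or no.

Threshold R = 361; K < 361, so no, the predator goes extinct.

The predator equation gives dC/dt > 0 only when R > 0.783/0.00217 = 361.
Without the predator, R → K = 272. Since 272 < 361, the predator cannot invade.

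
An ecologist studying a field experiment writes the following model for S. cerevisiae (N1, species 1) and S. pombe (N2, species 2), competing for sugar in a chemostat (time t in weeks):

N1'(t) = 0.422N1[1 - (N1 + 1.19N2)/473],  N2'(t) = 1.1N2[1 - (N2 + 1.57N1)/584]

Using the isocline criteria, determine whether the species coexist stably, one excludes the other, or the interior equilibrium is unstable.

unstable coexistence (outcome depends on initial conditions)

Compare the nullcline intercepts: K1/α12 = 473/1.19 = 397 < K2 = 584; K2/α21 = 584/1.57 = 372 < K1 = 473.
Since both are reversed, neither can invade when rare; the interior point is a saddle.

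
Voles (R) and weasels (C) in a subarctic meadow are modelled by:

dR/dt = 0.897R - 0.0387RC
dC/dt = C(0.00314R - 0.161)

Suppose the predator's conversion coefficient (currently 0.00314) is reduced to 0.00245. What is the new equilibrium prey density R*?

R* ≈ 65.7

At the interior fixed point, setting dC/dt = 0 with C > 0 fixes R* = (predator death rate)/(RC coefficient) — independent of the other coefficients.
With the change, R* = 0.161/0.00245 = 65.7; it rises from 51.3.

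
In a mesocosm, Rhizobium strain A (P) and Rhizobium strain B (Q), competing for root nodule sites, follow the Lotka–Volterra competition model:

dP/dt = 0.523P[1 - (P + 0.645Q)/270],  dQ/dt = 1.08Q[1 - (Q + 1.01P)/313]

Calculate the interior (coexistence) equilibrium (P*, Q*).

P* ≈ 195, Q* ≈ 116

Setting both brackets to zero gives the nullclines P + 0.645Q = 270 and 1.01P + Q = 313.
Substituting Q = 313 - 1.01P into the first: P(1 - 0.645·1.01) = 270 - 0.645·313.
So P* = 68.1/0.349 = 195, and then Q* = 313 - 1.01·195 = 116.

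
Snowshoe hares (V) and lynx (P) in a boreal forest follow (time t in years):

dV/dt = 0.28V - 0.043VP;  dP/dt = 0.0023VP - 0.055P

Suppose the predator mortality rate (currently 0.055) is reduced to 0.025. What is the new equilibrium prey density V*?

V* ≈ 10.9

At the interior fixed point, setting dP/dt = 0 with P > 0 fixes V* = (predator death rate)/(VP coefficient) — independent of the other coefficients.
With the change, V* = 0.025/0.0023 = 10.9; it falls from 23.9.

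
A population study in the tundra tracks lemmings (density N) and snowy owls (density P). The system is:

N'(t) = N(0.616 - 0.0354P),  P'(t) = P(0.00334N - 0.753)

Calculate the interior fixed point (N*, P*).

Set dP/dt = 0 with P > 0: 0.00334N - 0.753 = 0, so N* = 0.753/0.00334 = 225.
Set dN/dt = 0 with N > 0: 0.616 - 0.0354P = 0, so P* = 0.616/0.0354 = 17.4.

N* ≈ 225, P* ≈ 17.4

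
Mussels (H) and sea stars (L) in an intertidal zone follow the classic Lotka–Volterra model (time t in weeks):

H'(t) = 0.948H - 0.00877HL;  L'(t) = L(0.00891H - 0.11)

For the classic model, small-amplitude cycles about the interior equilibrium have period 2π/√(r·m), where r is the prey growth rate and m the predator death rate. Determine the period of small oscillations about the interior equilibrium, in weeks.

Here r = 0.948 and m = 0.11, so r·m = 0.104.
ω = √0.104 = 0.323 per week, hence T = 2π/ω ≈ 19.5 weeks.

T ≈ 19.5 weeks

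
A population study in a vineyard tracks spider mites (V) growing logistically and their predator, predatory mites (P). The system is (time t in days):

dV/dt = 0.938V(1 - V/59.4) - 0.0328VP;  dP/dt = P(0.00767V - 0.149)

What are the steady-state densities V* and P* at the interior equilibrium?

From dP/dt = 0 with P > 0: 0.00767V* = 0.149, so V* = 19.4.
Substitute into dV/dt = 0: 0.938(1 - 19.4/59.4) = 0.0328P*.
The bracket is 0.673, giving P* = 0.631/0.0328 = 19.2.

V* ≈ 19.4, P* ≈ 19.2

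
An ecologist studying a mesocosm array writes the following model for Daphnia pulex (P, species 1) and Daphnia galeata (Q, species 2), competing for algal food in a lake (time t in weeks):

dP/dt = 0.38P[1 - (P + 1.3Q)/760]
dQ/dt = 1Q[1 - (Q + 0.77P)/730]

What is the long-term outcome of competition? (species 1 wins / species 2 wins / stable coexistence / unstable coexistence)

Compare the nullcline intercepts: K1/α12 = 760/1.3 = 585 < K2 = 730; K2/α21 = 730/0.77 = 948 > K1 = 760.
Since the inequalities point opposite ways, species 2 can invade but species 1 cannot.

species 2 excludes species 1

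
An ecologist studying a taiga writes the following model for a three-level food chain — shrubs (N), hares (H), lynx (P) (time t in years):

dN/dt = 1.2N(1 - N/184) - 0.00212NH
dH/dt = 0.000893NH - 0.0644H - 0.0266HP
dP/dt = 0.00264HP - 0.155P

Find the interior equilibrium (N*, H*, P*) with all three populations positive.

N* ≈ 165, H* ≈ 58.7, P* ≈ 3.12

From dP/dt = 0: 0.00264H* = 0.155, so H* = 58.7.
From dN/dt = 0: 1.2(1 - N*/184) = 0.00212·58.7, giving N* = 184·(1 - 0.104) = 165.
From dH/dt = 0: 0.000893·165 - 0.0644 = 0.0266P*, so P* = 0.0829/0.0266 = 3.12.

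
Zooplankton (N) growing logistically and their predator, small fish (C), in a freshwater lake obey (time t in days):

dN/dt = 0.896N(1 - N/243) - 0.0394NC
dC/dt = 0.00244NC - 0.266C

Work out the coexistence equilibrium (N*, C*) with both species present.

N* ≈ 109, C* ≈ 12.5

From dC/dt = 0 with C > 0: 0.00244N* = 0.266, so N* = 109.
Substitute into dN/dt = 0: 0.896(1 - 109/243) = 0.0394C*.
The bracket is 0.551, giving C* = 0.494/0.0394 = 12.5.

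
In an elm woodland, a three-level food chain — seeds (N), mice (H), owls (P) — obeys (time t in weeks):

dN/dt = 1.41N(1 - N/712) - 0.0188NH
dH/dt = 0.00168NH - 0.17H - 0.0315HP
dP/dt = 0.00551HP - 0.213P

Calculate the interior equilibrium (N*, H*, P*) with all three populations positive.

N* ≈ 345, H* ≈ 38.7, P* ≈ 13

From dP/dt = 0: 0.00551H* = 0.213, so H* = 38.7.
From dN/dt = 0: 1.41(1 - N*/712) = 0.0188·38.7, giving N* = 712·(1 - 0.515) = 345.
From dH/dt = 0: 0.00168·345 - 0.17 = 0.0315P*, so P* = 0.41/0.0315 = 13.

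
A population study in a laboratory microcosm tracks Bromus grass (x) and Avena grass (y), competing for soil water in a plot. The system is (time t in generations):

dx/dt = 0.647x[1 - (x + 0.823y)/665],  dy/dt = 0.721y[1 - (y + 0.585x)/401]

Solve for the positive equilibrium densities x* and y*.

Setting both brackets to zero gives the nullclines x + 0.823y = 665 and 0.585x + y = 401.
Substituting y = 401 - 0.585x into the first: x(1 - 0.823·0.585) = 665 - 0.823·401.
So x* = 335/0.519 = 646, and then y* = 401 - 0.585·646 = 23.1.

x* ≈ 646, y* ≈ 23.1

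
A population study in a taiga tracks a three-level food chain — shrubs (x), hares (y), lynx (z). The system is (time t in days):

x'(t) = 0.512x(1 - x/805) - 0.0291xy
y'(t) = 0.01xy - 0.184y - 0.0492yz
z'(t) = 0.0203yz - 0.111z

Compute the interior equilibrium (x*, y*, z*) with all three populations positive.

x* ≈ 555, y* ≈ 5.47, z* ≈ 109

From dz/dt = 0: 0.0203y* = 0.111, so y* = 5.47.
From dx/dt = 0: 0.512(1 - x*/805) = 0.0291·5.47, giving x* = 805·(1 - 0.311) = 555.
From dy/dt = 0: 0.01·555 - 0.184 = 0.0492z*, so z* = 5.36/0.0492 = 109.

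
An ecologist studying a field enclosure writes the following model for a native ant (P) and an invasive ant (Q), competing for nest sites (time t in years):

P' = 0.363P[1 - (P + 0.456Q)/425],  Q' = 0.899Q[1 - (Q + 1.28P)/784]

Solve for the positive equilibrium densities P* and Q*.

Setting both brackets to zero gives the nullclines P + 0.456Q = 425 and 1.28P + Q = 784.
Substituting Q = 784 - 1.28P into the first: P(1 - 0.456·1.28) = 425 - 0.456·784.
So P* = 67.5/0.416 = 162, and then Q* = 784 - 1.28·162 = 576.

P* ≈ 162, Q* ≈ 576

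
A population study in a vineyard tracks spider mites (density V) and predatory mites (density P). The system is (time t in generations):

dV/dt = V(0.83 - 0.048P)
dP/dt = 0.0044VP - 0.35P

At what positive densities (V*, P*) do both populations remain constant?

V* ≈ 79.5, P* ≈ 17.3

Set dP/dt = 0 with P > 0: 0.0044V - 0.35 = 0, so V* = 0.35/0.0044 = 79.5.
Set dV/dt = 0 with V > 0: 0.83 - 0.048P = 0, so P* = 0.83/0.048 = 17.3.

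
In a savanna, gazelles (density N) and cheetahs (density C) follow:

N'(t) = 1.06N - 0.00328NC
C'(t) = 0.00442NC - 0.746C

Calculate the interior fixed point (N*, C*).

N* ≈ 169, C* ≈ 323

Set dC/dt = 0 with C > 0: 0.00442N - 0.746 = 0, so N* = 0.746/0.00442 = 169.
Set dN/dt = 0 with N > 0: 1.06 - 0.00328C = 0, so C* = 1.06/0.00328 = 323.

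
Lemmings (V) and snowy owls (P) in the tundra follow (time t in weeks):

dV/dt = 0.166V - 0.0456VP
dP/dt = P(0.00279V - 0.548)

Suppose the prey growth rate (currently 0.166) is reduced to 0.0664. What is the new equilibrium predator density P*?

At the interior fixed point, setting dV/dt = 0 with V > 0 fixes P* = (prey growth rate)/(VP coefficient) — independent of the other coefficients.
With the change, P* = 0.0664/0.0456 = 1.46; it falls from 3.64.

P* ≈ 1.46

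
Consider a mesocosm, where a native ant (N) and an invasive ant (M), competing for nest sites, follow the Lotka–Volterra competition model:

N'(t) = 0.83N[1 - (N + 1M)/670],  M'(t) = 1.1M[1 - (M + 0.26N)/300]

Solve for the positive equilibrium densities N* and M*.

N* ≈ 500, M* ≈ 170

Setting both brackets to zero gives the nullclines N + 1M = 670 and 0.26N + M = 300.
Substituting M = 300 - 0.26N into the first: N(1 - 1·0.26) = 670 - 1·300.
So N* = 370/0.74 = 500, and then M* = 300 - 0.26·500 = 170.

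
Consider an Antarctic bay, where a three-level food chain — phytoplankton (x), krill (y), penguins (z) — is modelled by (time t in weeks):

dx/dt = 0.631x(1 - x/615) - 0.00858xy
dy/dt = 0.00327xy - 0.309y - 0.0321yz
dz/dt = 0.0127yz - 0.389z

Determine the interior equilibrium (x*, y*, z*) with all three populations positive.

x* ≈ 359, y* ≈ 30.6, z* ≈ 26.9

From dz/dt = 0: 0.0127y* = 0.389, so y* = 30.6.
From dx/dt = 0: 0.631(1 - x*/615) = 0.00858·30.6, giving x* = 615·(1 - 0.416) = 359.
From dy/dt = 0: 0.00327·359 - 0.309 = 0.0321z*, so z* = 0.864/0.0321 = 26.9.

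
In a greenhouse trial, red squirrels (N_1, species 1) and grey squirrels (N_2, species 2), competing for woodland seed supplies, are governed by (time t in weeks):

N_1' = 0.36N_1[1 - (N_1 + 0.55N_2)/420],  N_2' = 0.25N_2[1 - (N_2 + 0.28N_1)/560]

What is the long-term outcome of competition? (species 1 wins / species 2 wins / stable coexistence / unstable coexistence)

stable coexistence

Compare the nullcline intercepts: K1/α12 = 420/0.55 = 764 > K2 = 560; K2/α21 = 560/0.28 = 2000 > K1 = 420.
Since both inequalities hold, each species can invade when rare, so the interior equilibrium is stable.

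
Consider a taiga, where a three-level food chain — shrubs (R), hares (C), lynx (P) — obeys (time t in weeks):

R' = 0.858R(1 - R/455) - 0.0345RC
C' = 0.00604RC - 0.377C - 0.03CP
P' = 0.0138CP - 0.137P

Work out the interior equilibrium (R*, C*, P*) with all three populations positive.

R* ≈ 273, C* ≈ 9.93, P* ≈ 42.5

From dP/dt = 0: 0.0138C* = 0.137, so C* = 9.93.
From dR/dt = 0: 0.858(1 - R*/455) = 0.0345·9.93, giving R* = 455·(1 - 0.399) = 273.
From dC/dt = 0: 0.00604·273 - 0.377 = 0.03P*, so P* = 1.27/0.03 = 42.5.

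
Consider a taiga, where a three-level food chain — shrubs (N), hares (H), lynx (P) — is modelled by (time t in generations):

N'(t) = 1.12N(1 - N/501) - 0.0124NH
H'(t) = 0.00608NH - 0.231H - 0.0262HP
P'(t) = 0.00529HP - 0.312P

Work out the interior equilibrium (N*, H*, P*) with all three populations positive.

N* ≈ 174, H* ≈ 59, P* ≈ 31.5

From dP/dt = 0: 0.00529H* = 0.312, so H* = 59.
From dN/dt = 0: 1.12(1 - N*/501) = 0.0124·59, giving N* = 501·(1 - 0.653) = 174.
From dH/dt = 0: 0.00608·174 - 0.231 = 0.0262P*, so P* = 0.826/0.0262 = 31.5.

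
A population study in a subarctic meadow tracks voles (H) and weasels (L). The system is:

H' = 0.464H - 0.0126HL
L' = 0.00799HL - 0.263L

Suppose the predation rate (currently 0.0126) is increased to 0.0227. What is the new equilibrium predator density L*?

At the interior fixed point, setting dH/dt = 0 with H > 0 fixes L* = (prey growth rate)/(HL coefficient) — independent of the other coefficients.
With the change, L* = 0.464/0.0227 = 20.4; it falls from 36.8.

L* ≈ 20.4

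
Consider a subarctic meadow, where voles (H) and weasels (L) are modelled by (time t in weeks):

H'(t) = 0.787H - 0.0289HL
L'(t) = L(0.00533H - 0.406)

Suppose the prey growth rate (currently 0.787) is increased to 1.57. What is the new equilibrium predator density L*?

At the interior fixed point, setting dH/dt = 0 with H > 0 fixes L* = (prey growth rate)/(HL coefficient) — independent of the other coefficients.
With the change, L* = 1.57/0.0289 = 54.3; it rises from 27.2.

L* ≈ 54.3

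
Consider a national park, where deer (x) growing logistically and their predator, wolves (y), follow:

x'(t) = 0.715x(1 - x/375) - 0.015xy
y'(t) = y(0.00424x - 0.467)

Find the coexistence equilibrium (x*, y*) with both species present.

From dy/dt = 0 with y > 0: 0.00424x* = 0.467, so x* = 110.
Substitute into dx/dt = 0: 0.715(1 - 110/375) = 0.015y*.
The bracket is 0.706, giving y* = 0.505/0.015 = 33.7.

x* ≈ 110, y* ≈ 33.7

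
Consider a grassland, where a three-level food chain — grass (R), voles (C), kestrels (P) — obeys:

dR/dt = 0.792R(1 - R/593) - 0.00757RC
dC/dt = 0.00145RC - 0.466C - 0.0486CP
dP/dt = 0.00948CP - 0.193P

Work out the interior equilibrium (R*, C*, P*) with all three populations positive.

From dP/dt = 0: 0.00948C* = 0.193, so C* = 20.4.
From dR/dt = 0: 0.792(1 - R*/593) = 0.00757·20.4, giving R* = 593·(1 - 0.195) = 478.
From dC/dt = 0: 0.00145·478 - 0.466 = 0.0486P*, so P* = 0.227/0.0486 = 4.66.

R* ≈ 478, C* ≈ 20.4, P* ≈ 4.66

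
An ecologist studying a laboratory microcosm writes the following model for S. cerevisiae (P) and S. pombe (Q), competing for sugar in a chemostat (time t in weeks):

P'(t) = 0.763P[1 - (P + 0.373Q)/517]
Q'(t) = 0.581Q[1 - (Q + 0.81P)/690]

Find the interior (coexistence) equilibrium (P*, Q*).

Setting both brackets to zero gives the nullclines P + 0.373Q = 517 and 0.81P + Q = 690.
Substituting Q = 690 - 0.81P into the first: P(1 - 0.373·0.81) = 517 - 0.373·690.
So P* = 260/0.698 = 372, and then Q* = 690 - 0.81·372 = 389.

P* ≈ 372, Q* ≈ 389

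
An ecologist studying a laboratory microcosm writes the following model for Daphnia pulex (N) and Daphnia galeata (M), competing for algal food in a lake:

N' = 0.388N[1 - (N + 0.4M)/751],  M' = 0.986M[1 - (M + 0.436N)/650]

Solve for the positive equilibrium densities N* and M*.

N* ≈ 595, M* ≈ 391

Setting both brackets to zero gives the nullclines N + 0.4M = 751 and 0.436N + M = 650.
Substituting M = 650 - 0.436N into the first: N(1 - 0.4·0.436) = 751 - 0.4·650.
So N* = 491/0.826 = 595, and then M* = 650 - 0.436·595 = 391.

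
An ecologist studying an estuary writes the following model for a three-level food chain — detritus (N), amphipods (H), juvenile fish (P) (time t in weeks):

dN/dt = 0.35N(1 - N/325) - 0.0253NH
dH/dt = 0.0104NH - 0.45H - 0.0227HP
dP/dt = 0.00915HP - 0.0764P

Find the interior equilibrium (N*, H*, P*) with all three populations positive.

From dP/dt = 0: 0.00915H* = 0.0764, so H* = 8.35.
From dN/dt = 0: 0.35(1 - N*/325) = 0.0253·8.35, giving N* = 325·(1 - 0.604) = 129.
From dH/dt = 0: 0.0104·129 - 0.45 = 0.0227P*, so P* = 0.89/0.0227 = 39.2.

N* ≈ 129, H* ≈ 8.35, P* ≈ 39.2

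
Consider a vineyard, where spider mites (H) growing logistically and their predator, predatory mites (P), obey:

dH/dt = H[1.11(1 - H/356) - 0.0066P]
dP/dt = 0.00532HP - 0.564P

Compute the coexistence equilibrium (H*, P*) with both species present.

From dP/dt = 0 with P > 0: 0.00532H* = 0.564, so H* = 106.
Substitute into dH/dt = 0: 1.11(1 - 106/356) = 0.0066P*.
The bracket is 0.702, giving P* = 0.779/0.0066 = 118.

H* ≈ 106, P* ≈ 118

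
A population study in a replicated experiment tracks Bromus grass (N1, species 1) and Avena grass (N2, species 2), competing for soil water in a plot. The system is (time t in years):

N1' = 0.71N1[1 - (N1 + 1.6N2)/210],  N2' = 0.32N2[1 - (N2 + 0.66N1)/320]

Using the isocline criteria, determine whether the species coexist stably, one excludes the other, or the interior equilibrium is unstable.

Compare the nullcline intercepts: K1/α12 = 210/1.6 = 131 < K2 = 320; K2/α21 = 320/0.66 = 485 > K1 = 210.
Since the inequalities point opposite ways, species 2 can invade but species 1 cannot.

species 2 excludes species 1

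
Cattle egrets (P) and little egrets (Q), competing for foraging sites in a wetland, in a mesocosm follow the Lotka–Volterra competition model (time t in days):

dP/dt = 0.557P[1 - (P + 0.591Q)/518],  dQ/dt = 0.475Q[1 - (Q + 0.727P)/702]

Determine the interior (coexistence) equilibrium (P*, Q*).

Setting both brackets to zero gives the nullclines P + 0.591Q = 518 and 0.727P + Q = 702.
Substituting Q = 702 - 0.727P into the first: P(1 - 0.591·0.727) = 518 - 0.591·702.
So P* = 103/0.57 = 181, and then Q* = 702 - 0.727·181 = 571.

P* ≈ 181, Q* ≈ 571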